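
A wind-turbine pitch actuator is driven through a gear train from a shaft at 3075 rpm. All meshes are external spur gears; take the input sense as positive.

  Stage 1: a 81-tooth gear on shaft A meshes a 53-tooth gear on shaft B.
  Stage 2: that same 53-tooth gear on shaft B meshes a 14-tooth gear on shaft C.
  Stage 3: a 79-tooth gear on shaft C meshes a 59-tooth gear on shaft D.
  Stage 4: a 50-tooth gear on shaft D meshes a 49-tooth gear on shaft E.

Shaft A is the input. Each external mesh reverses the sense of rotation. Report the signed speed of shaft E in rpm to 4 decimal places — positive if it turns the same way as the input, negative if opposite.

+24308.1052 rpm (same as input, |ω| = 24308.1052 rpm)

Stage 1 [81T→53T]: ω = 3075.0000×81/53 = 4699.5283 rpm, dir flips to −; running = −4699.5283
Stage 2 [53T→14T]: ω = 4699.5283×53/14 = 17791.0714 rpm, dir flips to +; running = +17791.0714
Stage 3 [79T→59T]: ω = 17791.0714×79/59 = 23821.9431 rpm, dir flips to −; running = −23821.9431
Stage 4 [50T→49T]: ω = 23821.9431×50/49 = 24308.1052 rpm, dir flips to +; running = +24308.1052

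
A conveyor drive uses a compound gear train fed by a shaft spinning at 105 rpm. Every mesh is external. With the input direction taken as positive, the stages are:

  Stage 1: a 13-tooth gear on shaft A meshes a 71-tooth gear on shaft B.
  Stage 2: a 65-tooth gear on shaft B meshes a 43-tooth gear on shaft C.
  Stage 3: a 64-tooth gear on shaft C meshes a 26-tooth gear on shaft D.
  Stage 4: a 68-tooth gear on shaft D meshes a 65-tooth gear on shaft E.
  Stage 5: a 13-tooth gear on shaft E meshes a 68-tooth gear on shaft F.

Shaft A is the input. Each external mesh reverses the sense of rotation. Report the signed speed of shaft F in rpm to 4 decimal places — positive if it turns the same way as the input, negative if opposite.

Stage 1 [13T→71T]: ω = 105.0000×13/71 = 19.2254 rpm, dir flips to −; running = −19.2254
Stage 2 [65T→43T]: ω = 19.2254×65/43 = 29.0616 rpm, dir flips to +; running = +29.0616
Stage 3 [64T→26T]: ω = 29.0616×64/26 = 71.5362 rpm, dir flips to −; running = −71.5362
Stage 4 [68T→65T]: ω = 71.5362×68/65 = 74.8379 rpm, dir flips to +; running = +74.8379
Stage 5 [13T→68T]: ω = 74.8379×13/68 = 14.3072 rpm, dir flips to −; running = −14.3072

-14.3072 rpm (opposite to input, |ω| = 14.3072 rpm)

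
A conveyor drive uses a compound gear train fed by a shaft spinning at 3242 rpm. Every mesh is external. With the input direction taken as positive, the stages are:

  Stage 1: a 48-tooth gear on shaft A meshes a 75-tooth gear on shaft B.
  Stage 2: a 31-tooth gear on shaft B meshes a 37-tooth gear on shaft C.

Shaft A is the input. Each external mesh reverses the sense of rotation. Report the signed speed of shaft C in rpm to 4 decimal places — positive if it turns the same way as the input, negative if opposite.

+1738.4130 rpm (same as input, |ω| = 1738.4130 rpm)

Stage 1 [48T→75T]: ω = 3242.0000×48/75 = 2074.8800 rpm, dir flips to −; running = −2074.8800
Stage 2 [31T→37T]: ω = 2074.8800×31/37 = 1738.4130 rpm, dir flips to +; running = +1738.4130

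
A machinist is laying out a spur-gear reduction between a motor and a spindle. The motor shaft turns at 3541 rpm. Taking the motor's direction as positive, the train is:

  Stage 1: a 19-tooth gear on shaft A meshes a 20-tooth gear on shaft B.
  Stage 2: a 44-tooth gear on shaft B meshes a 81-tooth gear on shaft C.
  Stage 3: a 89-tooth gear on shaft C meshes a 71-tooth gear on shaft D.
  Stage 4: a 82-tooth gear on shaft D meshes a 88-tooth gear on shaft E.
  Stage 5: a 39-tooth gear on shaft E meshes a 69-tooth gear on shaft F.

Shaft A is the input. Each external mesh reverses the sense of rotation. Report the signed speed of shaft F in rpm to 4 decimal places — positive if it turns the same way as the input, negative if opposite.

-1206.4117 rpm (opposite to input, |ω| = 1206.4117 rpm)

Stage 1 [19T→20T]: ω = 3541.0000×19/20 = 3363.9500 rpm, dir flips to −; running = −3363.9500
Stage 2 [44T→81T]: ω = 3363.9500×44/81 = 1827.3309 rpm, dir flips to +; running = +1827.3309
Stage 3 [89T→71T]: ω = 1827.3309×89/71 = 2290.5978 rpm, dir flips to −; running = −2290.5978
Stage 4 [82T→88T]: ω = 2290.5978×82/88 = 2134.4207 rpm, dir flips to +; running = +2134.4207
Stage 5 [39T→69T]: ω = 2134.4207×39/69 = 1206.4117 rpm, dir flips to −; running = −1206.4117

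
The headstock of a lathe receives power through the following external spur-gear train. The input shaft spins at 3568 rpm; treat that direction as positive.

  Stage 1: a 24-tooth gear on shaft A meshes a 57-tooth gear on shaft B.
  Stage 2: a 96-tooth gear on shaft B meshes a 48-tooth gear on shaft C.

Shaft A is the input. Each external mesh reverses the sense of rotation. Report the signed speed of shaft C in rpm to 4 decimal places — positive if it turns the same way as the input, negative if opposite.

Stage 1 [24T→57T]: ω = 3568.0000×24/57 = 1502.3158 rpm, dir flips to −; running = −1502.3158
Stage 2 [96T→48T]: ω = 1502.3158×96/48 = 3004.6316 rpm, dir flips to +; running = +3004.6316

+3004.6316 rpm (same as input, |ω| = 3004.6316 rpm)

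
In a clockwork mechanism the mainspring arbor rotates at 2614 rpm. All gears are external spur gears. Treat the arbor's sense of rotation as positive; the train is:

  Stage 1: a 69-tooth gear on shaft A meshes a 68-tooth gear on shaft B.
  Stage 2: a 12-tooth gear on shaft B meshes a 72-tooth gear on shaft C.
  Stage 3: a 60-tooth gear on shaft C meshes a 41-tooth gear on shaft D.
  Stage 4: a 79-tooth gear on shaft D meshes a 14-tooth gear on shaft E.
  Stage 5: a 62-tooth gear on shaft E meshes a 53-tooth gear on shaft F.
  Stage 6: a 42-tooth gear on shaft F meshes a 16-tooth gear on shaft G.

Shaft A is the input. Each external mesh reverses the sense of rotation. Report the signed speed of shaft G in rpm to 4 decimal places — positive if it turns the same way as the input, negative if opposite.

Stage 1 [69T→68T]: ω = 2614.0000×69/68 = 2652.4412 rpm, dir flips to −; running = −2652.4412
Stage 2 [12T→72T]: ω = 2652.4412×12/72 = 442.0735 rpm, dir flips to +; running = +442.0735
Stage 3 [60T→41T]: ω = 442.0735×60/41 = 646.9369 rpm, dir flips to −; running = −646.9369
Stage 4 [79T→14T]: ω = 646.9369×79/14 = 3650.5724 rpm, dir flips to +; running = +3650.5724
Stage 5 [62T→53T]: ω = 3650.5724×62/53 = 4270.4809 rpm, dir flips to −; running = −4270.4809
Stage 6 [42T→16T]: ω = 4270.4809×42/16 = 11210.0123 rpm, dir flips to +; running = +11210.0123

+11210.0123 rpm (same as input, |ω| = 11210.0123 rpm)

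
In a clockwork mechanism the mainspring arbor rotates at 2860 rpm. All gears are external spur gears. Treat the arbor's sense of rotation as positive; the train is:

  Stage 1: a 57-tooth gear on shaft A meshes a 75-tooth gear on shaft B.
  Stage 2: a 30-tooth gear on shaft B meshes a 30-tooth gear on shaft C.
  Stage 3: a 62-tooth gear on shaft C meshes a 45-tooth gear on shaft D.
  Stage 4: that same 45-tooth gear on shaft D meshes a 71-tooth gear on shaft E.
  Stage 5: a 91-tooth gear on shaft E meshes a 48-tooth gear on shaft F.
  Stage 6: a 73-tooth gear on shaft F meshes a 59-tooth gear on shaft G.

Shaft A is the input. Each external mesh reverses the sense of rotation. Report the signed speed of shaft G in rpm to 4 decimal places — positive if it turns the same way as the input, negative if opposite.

Stage 1 [57T→75T]: ω = 2860.0000×57/75 = 2173.6000 rpm, dir flips to −; running = −2173.6000
Stage 2 [30T→30T]: ω = 2173.6000×30/30 = 2173.6000 rpm, dir flips to +; running = +2173.6000
Stage 3 [62T→45T]: ω = 2173.6000×62/45 = 2994.7378 rpm, dir flips to −; running = −2994.7378
Stage 4 [45T→71T]: ω = 2994.7378×45/71 = 1898.0732 rpm, dir flips to +; running = +1898.0732
Stage 5 [91T→48T]: ω = 1898.0732×91/48 = 3598.4305 rpm, dir flips to −; running = −3598.4305
Stage 6 [73T→59T]: ω = 3598.4305×73/59 = 4452.2954 rpm, dir flips to +; running = +4452.2954

+4452.2954 rpm (same as input, |ω| = 4452.2954 rpm)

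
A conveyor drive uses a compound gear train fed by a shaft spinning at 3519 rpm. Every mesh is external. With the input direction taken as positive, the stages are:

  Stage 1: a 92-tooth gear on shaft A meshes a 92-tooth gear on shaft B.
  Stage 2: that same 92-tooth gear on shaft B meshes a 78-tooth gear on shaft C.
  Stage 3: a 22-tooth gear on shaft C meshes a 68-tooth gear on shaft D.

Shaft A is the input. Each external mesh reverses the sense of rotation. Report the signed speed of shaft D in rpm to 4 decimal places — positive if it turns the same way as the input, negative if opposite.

-1342.8462 rpm (opposite to input, |ω| = 1342.8462 rpm)

Stage 1 [92T→92T]: ω = 3519.0000×92/92 = 3519.0000 rpm, dir flips to −; running = −3519.0000
Stage 2 [92T→78T]: ω = 3519.0000×92/78 = 4150.6154 rpm, dir flips to +; running = +4150.6154
Stage 3 [22T→68T]: ω = 4150.6154×22/68 = 1342.8462 rpm, dir flips to −; running = −1342.8462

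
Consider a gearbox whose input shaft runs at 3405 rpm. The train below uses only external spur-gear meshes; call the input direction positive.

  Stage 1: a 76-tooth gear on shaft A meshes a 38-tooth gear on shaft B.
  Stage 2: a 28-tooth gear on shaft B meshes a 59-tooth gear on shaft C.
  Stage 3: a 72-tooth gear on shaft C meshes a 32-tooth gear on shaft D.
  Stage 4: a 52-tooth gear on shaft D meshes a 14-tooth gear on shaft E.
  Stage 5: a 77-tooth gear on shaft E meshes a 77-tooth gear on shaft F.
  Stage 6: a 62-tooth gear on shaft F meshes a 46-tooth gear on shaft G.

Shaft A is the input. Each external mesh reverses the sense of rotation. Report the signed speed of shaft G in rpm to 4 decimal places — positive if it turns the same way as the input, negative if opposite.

Stage 1 [76T→38T]: ω = 3405.0000×76/38 = 6810.0000 rpm, dir flips to −; running = −6810.0000
Stage 2 [28T→59T]: ω = 6810.0000×28/59 = 3231.8644 rpm, dir flips to +; running = +3231.8644
Stage 3 [72T→32T]: ω = 3231.8644×72/32 = 7271.6949 rpm, dir flips to −; running = −7271.6949
Stage 4 [52T→14T]: ω = 7271.6949×52/14 = 27009.1525 rpm, dir flips to +; running = +27009.1525
Stage 5 [77T→77T]: ω = 27009.1525×77/77 = 27009.1525 rpm, dir flips to −; running = −27009.1525
Stage 6 [62T→46T]: ω = 27009.1525×62/46 = 36403.6404 rpm, dir flips to +; running = +36403.6404

+36403.6404 rpm (same as input, |ω| = 36403.6404 rpm)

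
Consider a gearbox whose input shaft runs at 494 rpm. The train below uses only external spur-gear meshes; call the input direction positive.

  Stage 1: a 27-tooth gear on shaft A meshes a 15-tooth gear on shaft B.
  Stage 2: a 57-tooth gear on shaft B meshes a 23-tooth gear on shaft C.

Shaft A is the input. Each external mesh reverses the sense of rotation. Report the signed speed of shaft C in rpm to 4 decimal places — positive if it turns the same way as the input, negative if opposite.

+2203.6696 rpm (same as input, |ω| = 2203.6696 rpm)

Stage 1 [27T→15T]: ω = 494.0000×27/15 = 889.2000 rpm, dir flips to −; running = −889.2000
Stage 2 [57T→23T]: ω = 889.2000×57/23 = 2203.6696 rpm, dir flips to +; running = +2203.6696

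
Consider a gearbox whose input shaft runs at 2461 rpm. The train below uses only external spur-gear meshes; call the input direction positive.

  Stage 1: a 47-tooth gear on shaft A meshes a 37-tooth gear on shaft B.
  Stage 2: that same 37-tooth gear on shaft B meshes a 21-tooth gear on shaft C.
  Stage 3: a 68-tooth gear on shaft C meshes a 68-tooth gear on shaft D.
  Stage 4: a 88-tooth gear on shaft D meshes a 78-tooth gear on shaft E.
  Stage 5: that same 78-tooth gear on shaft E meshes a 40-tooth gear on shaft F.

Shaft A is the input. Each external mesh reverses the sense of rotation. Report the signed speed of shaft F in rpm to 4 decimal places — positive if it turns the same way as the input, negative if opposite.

-12117.4952 rpm (opposite to input, |ω| = 12117.4952 rpm)

Stage 1 [47T→37T]: ω = 2461.0000×47/37 = 3126.1351 rpm, dir flips to −; running = −3126.1351
Stage 2 [37T→21T]: ω = 3126.1351×37/21 = 5507.9524 rpm, dir flips to +; running = +5507.9524
Stage 3 [68T→68T]: ω = 5507.9524×68/68 = 5507.9524 rpm, dir flips to −; running = −5507.9524
Stage 4 [88T→78T]: ω = 5507.9524×88/78 = 6214.1001 rpm, dir flips to +; running = +6214.1001
Stage 5 [78T→40T]: ω = 6214.1001×78/40 = 12117.4952 rpm, dir flips to −; running = −12117.4952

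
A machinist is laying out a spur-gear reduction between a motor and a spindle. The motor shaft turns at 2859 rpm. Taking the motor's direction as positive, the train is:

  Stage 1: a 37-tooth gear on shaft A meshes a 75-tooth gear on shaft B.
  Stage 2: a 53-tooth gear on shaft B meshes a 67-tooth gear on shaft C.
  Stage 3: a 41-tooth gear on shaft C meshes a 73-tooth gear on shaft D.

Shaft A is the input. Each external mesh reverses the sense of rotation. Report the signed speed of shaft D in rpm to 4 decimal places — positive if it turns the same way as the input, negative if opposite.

-626.6379 rpm (opposite to input, |ω| = 626.6379 rpm)

Stage 1 [37T→75T]: ω = 2859.0000×37/75 = 1410.4400 rpm, dir flips to −; running = −1410.4400
Stage 2 [53T→67T]: ω = 1410.4400×53/67 = 1115.7212 rpm, dir flips to +; running = +1115.7212
Stage 3 [41T→73T]: ω = 1115.7212×41/73 = 626.6379 rpm, dir flips to −; running = −626.6379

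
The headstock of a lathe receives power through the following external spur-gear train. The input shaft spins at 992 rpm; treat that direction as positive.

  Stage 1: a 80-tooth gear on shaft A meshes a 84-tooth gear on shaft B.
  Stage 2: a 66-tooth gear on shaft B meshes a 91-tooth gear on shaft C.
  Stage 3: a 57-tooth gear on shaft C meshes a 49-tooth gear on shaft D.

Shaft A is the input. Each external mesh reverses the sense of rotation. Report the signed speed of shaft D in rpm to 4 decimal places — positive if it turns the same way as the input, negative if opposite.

-797.0833 rpm (opposite to input, |ω| = 797.0833 rpm)

Stage 1 [80T→84T]: ω = 992.0000×80/84 = 944.7619 rpm, dir flips to −; running = −944.7619
Stage 2 [66T→91T]: ω = 944.7619×66/91 = 685.2119 rpm, dir flips to +; running = +685.2119
Stage 3 [57T→49T]: ω = 685.2119×57/49 = 797.0833 rpm, dir flips to −; running = −797.0833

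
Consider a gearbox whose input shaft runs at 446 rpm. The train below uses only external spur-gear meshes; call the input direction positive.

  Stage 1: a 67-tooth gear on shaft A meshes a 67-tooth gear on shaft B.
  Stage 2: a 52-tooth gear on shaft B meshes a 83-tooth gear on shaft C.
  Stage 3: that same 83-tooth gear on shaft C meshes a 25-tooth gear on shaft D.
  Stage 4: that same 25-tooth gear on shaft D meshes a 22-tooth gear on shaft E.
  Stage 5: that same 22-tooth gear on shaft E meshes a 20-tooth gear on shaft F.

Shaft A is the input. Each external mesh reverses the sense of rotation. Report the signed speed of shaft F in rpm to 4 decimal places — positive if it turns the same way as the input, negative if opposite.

Stage 1 [67T→67T]: ω = 446.0000×67/67 = 446.0000 rpm, dir flips to −; running = −446.0000
Stage 2 [52T→83T]: ω = 446.0000×52/83 = 279.4217 rpm, dir flips to +; running = +279.4217
Stage 3 [83T→25T]: ω = 279.4217×83/25 = 927.6800 rpm, dir flips to −; running = −927.6800
Stage 4 [25T→22T]: ω = 927.6800×25/22 = 1054.1818 rpm, dir flips to +; running = +1054.1818
Stage 5 [22T→20T]: ω = 1054.1818×22/20 = 1159.6000 rpm, dir flips to −; running = −1159.6000

-1159.6000 rpm (opposite to input, |ω| = 1159.6000 rpm)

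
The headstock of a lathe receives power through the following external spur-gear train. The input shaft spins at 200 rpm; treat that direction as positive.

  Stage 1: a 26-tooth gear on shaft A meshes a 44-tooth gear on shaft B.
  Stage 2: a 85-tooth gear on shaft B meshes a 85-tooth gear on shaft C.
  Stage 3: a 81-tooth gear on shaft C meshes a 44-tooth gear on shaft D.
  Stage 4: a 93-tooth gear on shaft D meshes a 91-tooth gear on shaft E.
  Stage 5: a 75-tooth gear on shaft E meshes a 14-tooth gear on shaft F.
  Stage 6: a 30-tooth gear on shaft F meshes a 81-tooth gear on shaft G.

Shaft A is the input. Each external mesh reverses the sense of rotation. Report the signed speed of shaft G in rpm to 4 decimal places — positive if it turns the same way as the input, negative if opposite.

Stage 1 [26T→44T]: ω = 200.0000×26/44 = 118.1818 rpm, dir flips to −; running = −118.1818
Stage 2 [85T→85T]: ω = 118.1818×85/85 = 118.1818 rpm, dir flips to +; running = +118.1818
Stage 3 [81T→44T]: ω = 118.1818×81/44 = 217.5620 rpm, dir flips to −; running = −217.5620
Stage 4 [93T→91T]: ω = 217.5620×93/91 = 222.3436 rpm, dir flips to +; running = +222.3436
Stage 5 [75T→14T]: ω = 222.3436×75/14 = 1191.1262 rpm, dir flips to −; running = −1191.1262
Stage 6 [30T→81T]: ω = 1191.1262×30/81 = 441.1579 rpm, dir flips to +; running = +441.1579

+441.1579 rpm (same as input, |ω| = 441.1579 rpm)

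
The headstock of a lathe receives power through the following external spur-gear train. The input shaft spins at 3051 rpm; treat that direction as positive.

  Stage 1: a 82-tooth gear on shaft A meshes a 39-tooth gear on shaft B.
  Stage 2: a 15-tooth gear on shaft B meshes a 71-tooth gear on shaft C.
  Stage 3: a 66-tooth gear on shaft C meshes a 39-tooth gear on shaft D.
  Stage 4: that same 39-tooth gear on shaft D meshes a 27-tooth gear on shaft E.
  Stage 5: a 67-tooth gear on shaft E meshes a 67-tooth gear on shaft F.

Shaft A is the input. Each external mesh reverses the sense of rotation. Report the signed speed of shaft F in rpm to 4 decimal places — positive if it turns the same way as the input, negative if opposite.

-3312.8711 rpm (opposite to input, |ω| = 3312.8711 rpm)

Stage 1 [82T→39T]: ω = 3051.0000×82/39 = 6414.9231 rpm, dir flips to −; running = −6414.9231
Stage 2 [15T→71T]: ω = 6414.9231×15/71 = 1355.2654 rpm, dir flips to +; running = +1355.2654
Stage 3 [66T→39T]: ω = 1355.2654×66/39 = 2293.5261 rpm, dir flips to −; running = −2293.5261
Stage 4 [39T→27T]: ω = 2293.5261×39/27 = 3312.8711 rpm, dir flips to +; running = +3312.8711
Stage 5 [67T→67T]: ω = 3312.8711×67/67 = 3312.8711 rpm, dir flips to −; running = −3312.8711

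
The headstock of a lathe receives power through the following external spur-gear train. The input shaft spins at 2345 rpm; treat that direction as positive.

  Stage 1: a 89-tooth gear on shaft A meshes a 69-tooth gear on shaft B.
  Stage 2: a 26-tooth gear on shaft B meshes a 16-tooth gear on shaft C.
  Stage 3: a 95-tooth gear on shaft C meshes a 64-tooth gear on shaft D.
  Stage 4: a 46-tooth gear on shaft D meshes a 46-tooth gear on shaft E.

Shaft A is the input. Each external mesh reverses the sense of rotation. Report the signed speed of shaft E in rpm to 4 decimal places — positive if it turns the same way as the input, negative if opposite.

Stage 1 [89T→69T]: ω = 2345.0000×89/69 = 3024.7101 rpm, dir flips to −; running = −3024.7101
Stage 2 [26T→16T]: ω = 3024.7101×26/16 = 4915.1540 rpm, dir flips to +; running = +4915.1540
Stage 3 [95T→64T]: ω = 4915.1540×95/64 = 7295.9317 rpm, dir flips to −; running = −7295.9317
Stage 4 [46T→46T]: ω = 7295.9317×46/46 = 7295.9317 rpm, dir flips to +; running = +7295.9317

+7295.9317 rpm (same as input, |ω| = 7295.9317 rpm)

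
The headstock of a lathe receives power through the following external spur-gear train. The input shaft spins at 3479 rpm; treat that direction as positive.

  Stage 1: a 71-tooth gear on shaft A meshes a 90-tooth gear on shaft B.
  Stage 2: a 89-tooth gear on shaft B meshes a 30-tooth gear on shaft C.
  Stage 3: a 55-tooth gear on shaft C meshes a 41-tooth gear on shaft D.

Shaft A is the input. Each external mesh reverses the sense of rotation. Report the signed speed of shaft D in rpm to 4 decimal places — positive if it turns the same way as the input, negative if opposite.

Stage 1 [71T→90T]: ω = 3479.0000×71/90 = 2744.5444 rpm, dir flips to −; running = −2744.5444
Stage 2 [89T→30T]: ω = 2744.5444×89/30 = 8142.1485 rpm, dir flips to +; running = +8142.1485
Stage 3 [55T→41T]: ω = 8142.1485×55/41 = 10922.3944 rpm, dir flips to −; running = −10922.3944

-10922.3944 rpm (opposite to input, |ω| = 10922.3944 rpm)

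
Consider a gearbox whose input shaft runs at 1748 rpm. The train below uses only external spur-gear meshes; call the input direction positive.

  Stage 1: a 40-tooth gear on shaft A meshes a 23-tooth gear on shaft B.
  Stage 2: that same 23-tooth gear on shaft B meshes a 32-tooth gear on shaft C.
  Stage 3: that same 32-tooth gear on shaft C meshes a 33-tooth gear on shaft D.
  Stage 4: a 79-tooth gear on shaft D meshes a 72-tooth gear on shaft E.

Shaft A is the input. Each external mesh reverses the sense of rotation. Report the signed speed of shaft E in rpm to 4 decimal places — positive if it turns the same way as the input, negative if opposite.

+2324.7811 rpm (same as input, |ω| = 2324.7811 rpm)

Stage 1 [40T→23T]: ω = 1748.0000×40/23 = 3040.0000 rpm, dir flips to −; running = −3040.0000
Stage 2 [23T→32T]: ω = 3040.0000×23/32 = 2185.0000 rpm, dir flips to +; running = +2185.0000
Stage 3 [32T→33T]: ω = 2185.0000×32/33 = 2118.7879 rpm, dir flips to −; running = −2118.7879
Stage 4 [79T→72T]: ω = 2118.7879×79/72 = 2324.7811 rpm, dir flips to +; running = +2324.7811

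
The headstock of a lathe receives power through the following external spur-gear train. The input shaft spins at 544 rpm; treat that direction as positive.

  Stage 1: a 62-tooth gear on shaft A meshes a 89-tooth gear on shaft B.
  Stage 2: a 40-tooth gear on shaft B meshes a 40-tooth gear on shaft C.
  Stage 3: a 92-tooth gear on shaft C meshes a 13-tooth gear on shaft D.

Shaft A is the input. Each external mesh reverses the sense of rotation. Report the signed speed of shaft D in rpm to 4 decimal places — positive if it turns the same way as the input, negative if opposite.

-2681.9153 rpm (opposite to input, |ω| = 2681.9153 rpm)

Stage 1 [62T→89T]: ω = 544.0000×62/89 = 378.9663 rpm, dir flips to −; running = −378.9663
Stage 2 [40T→40T]: ω = 378.9663×40/40 = 378.9663 rpm, dir flips to +; running = +378.9663
Stage 3 [92T→13T]: ω = 378.9663×92/13 = 2681.9153 rpm, dir flips to −; running = −2681.9153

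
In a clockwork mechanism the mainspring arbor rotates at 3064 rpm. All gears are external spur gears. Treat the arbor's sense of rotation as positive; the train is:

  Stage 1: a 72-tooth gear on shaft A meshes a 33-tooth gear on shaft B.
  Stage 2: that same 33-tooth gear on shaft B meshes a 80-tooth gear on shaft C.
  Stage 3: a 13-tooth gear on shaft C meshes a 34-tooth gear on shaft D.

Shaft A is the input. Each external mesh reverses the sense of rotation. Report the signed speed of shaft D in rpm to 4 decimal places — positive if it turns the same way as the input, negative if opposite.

Stage 1 [72T→33T]: ω = 3064.0000×72/33 = 6685.0909 rpm, dir flips to −; running = −6685.0909
Stage 2 [33T→80T]: ω = 6685.0909×33/80 = 2757.6000 rpm, dir flips to +; running = +2757.6000
Stage 3 [13T→34T]: ω = 2757.6000×13/34 = 1054.3765 rpm, dir flips to −; running = −1054.3765

-1054.3765 rpm (opposite to input, |ω| = 1054.3765 rpm)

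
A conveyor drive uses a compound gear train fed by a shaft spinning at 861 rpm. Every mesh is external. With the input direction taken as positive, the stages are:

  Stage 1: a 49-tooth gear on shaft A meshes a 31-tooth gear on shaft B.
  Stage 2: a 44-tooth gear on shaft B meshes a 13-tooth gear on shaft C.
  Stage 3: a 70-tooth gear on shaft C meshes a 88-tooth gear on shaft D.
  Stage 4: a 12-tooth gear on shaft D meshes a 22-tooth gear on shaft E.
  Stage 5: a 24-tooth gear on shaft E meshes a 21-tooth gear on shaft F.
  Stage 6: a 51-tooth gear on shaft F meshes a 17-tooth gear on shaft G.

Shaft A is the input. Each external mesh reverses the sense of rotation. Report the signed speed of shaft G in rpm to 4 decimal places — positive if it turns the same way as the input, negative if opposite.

Stage 1 [49T→31T]: ω = 861.0000×49/31 = 1360.9355 rpm, dir flips to −; running = −1360.9355
Stage 2 [44T→13T]: ω = 1360.9355×44/13 = 4606.2432 rpm, dir flips to +; running = +4606.2432
Stage 3 [70T→88T]: ω = 4606.2432×70/88 = 3664.0571 rpm, dir flips to −; running = −3664.0571
Stage 4 [12T→22T]: ω = 3664.0571×12/22 = 1998.5766 rpm, dir flips to +; running = +1998.5766
Stage 5 [24T→21T]: ω = 1998.5766×24/21 = 2284.0875 rpm, dir flips to −; running = −2284.0875
Stage 6 [51T→17T]: ω = 2284.0875×51/17 = 6852.2626 rpm, dir flips to +; running = +6852.2626

+6852.2626 rpm (same as input, |ω| = 6852.2626 rpm)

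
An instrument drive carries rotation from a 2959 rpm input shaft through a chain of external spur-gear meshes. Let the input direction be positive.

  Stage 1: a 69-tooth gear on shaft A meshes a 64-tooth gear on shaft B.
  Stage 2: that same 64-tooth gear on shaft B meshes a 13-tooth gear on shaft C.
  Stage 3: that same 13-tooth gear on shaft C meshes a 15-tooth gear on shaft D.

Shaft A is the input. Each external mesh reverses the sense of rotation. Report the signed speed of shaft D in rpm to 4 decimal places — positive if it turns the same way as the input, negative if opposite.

-13611.4000 rpm (opposite to input, |ω| = 13611.4000 rpm)

Stage 1 [69T→64T]: ω = 2959.0000×69/64 = 3190.1719 rpm, dir flips to −; running = −3190.1719
Stage 2 [64T→13T]: ω = 3190.1719×64/13 = 15705.4615 rpm, dir flips to +; running = +15705.4615
Stage 3 [13T→15T]: ω = 15705.4615×13/15 = 13611.4000 rpm, dir flips to −; running = −13611.4000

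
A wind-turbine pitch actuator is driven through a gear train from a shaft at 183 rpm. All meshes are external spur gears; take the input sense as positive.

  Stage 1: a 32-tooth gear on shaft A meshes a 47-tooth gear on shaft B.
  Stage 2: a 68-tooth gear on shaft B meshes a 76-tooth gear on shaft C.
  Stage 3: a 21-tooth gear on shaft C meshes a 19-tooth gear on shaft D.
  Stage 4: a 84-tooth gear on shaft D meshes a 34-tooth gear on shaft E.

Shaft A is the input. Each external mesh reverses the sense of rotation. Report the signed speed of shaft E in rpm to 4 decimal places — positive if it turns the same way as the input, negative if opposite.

+304.4140 rpm (same as input, |ω| = 304.4140 rpm)

Stage 1 [32T→47T]: ω = 183.0000×32/47 = 124.5957 rpm, dir flips to −; running = −124.5957
Stage 2 [68T→76T]: ω = 124.5957×68/76 = 111.4804 rpm, dir flips to +; running = +111.4804
Stage 3 [21T→19T]: ω = 111.4804×21/19 = 123.2152 rpm, dir flips to −; running = −123.2152
Stage 4 [84T→34T]: ω = 123.2152×84/34 = 304.4140 rpm, dir flips to +; running = +304.4140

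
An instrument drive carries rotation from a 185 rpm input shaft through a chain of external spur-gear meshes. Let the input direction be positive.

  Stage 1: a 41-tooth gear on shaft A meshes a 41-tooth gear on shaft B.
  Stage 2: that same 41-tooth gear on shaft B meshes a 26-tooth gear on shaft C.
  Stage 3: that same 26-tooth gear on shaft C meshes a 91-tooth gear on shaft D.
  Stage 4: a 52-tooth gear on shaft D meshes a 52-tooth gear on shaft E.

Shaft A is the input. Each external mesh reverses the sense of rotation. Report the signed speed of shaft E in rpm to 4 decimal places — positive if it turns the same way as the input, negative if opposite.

+83.3516 rpm (same as input, |ω| = 83.3516 rpm)

Stage 1 [41T→41T]: ω = 185.0000×41/41 = 185.0000 rpm, dir flips to −; running = −185.0000
Stage 2 [41T→26T]: ω = 185.0000×41/26 = 291.7308 rpm, dir flips to +; running = +291.7308
Stage 3 [26T→91T]: ω = 291.7308×26/91 = 83.3516 rpm, dir flips to −; running = −83.3516
Stage 4 [52T→52T]: ω = 83.3516×52/52 = 83.3516 rpm, dir flips to +; running = +83.3516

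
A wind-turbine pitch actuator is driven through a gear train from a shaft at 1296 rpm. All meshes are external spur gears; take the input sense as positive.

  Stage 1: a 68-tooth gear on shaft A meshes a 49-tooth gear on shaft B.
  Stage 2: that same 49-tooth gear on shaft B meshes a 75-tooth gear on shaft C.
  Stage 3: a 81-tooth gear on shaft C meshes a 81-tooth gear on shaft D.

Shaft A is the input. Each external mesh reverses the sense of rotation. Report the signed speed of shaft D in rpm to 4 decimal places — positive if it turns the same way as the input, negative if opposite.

-1175.0400 rpm (opposite to input, |ω| = 1175.0400 rpm)

Stage 1 [68T→49T]: ω = 1296.0000×68/49 = 1798.5306 rpm, dir flips to −; running = −1798.5306
Stage 2 [49T→75T]: ω = 1798.5306×49/75 = 1175.0400 rpm, dir flips to +; running = +1175.0400
Stage 3 [81T→81T]: ω = 1175.0400×81/81 = 1175.0400 rpm, dir flips to −; running = −1175.0400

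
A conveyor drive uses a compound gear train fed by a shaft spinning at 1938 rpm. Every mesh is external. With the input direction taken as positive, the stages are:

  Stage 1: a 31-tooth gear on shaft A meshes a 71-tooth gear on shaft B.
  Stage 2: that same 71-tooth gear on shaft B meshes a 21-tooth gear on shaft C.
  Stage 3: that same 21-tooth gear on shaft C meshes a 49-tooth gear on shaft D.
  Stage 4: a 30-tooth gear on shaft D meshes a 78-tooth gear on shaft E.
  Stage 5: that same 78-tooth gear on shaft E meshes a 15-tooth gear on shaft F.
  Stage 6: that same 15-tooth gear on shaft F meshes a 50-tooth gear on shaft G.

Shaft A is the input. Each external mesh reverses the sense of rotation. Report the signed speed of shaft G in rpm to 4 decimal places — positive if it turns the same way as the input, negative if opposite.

Stage 1 [31T→71T]: ω = 1938.0000×31/71 = 846.1690 rpm, dir flips to −; running = −846.1690
Stage 2 [71T→21T]: ω = 846.1690×71/21 = 2860.8571 rpm, dir flips to +; running = +2860.8571
Stage 3 [21T→49T]: ω = 2860.8571×21/49 = 1226.0816 rpm, dir flips to −; running = −1226.0816
Stage 4 [30T→78T]: ω = 1226.0816×30/78 = 471.5699 rpm, dir flips to +; running = +471.5699
Stage 5 [78T→15T]: ω = 471.5699×78/15 = 2452.1633 rpm, dir flips to −; running = −2452.1633
Stage 6 [15T→50T]: ω = 2452.1633×15/50 = 735.6490 rpm, dir flips to +; running = +735.6490

+735.6490 rpm (same as input, |ω| = 735.6490 rpm)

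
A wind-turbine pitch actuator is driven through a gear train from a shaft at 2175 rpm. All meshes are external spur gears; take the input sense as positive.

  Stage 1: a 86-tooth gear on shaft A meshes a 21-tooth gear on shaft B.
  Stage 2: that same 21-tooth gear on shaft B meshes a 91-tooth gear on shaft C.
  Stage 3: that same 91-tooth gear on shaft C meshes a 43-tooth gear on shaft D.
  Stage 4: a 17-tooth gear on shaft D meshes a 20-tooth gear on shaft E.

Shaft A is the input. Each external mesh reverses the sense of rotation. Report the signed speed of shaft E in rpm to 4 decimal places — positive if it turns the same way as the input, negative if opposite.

Stage 1 [86T→21T]: ω = 2175.0000×86/21 = 8907.1429 rpm, dir flips to −; running = −8907.1429
Stage 2 [21T→91T]: ω = 8907.1429×21/91 = 2055.4945 rpm, dir flips to +; running = +2055.4945
Stage 3 [91T→43T]: ω = 2055.4945×91/43 = 4350.0000 rpm, dir flips to −; running = −4350.0000
Stage 4 [17T→20T]: ω = 4350.0000×17/20 = 3697.5000 rpm, dir flips to +; running = +3697.5000

+3697.5000 rpm (same as input, |ω| = 3697.5000 rpm)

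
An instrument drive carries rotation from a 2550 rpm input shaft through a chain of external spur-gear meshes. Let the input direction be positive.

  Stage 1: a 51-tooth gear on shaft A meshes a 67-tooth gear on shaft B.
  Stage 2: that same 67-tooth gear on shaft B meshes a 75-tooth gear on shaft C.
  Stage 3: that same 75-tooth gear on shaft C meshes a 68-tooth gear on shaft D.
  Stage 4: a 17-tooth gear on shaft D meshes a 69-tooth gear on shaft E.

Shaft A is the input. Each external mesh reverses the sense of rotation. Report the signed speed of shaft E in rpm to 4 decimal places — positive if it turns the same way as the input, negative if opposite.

Stage 1 [51T→67T]: ω = 2550.0000×51/67 = 1941.0448 rpm, dir flips to −; running = −1941.0448
Stage 2 [67T→75T]: ω = 1941.0448×67/75 = 1734.0000 rpm, dir flips to +; running = +1734.0000
Stage 3 [75T→68T]: ω = 1734.0000×75/68 = 1912.5000 rpm, dir flips to −; running = −1912.5000
Stage 4 [17T→69T]: ω = 1912.5000×17/69 = 471.1957 rpm, dir flips to +; running = +471.1957

+471.1957 rpm (same as input, |ω| = 471.1957 rpm)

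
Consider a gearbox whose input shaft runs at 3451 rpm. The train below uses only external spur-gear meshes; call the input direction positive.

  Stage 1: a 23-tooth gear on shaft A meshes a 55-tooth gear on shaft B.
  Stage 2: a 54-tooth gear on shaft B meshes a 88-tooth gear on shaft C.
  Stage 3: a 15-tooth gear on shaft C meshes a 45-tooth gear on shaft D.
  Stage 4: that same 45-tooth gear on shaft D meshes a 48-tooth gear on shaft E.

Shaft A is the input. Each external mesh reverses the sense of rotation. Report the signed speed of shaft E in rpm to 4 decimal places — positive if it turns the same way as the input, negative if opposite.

+276.7395 rpm (same as input, |ω| = 276.7395 rpm)

Stage 1 [23T→55T]: ω = 3451.0000×23/55 = 1443.1455 rpm, dir flips to −; running = −1443.1455
Stage 2 [54T→88T]: ω = 1443.1455×54/88 = 885.5665 rpm, dir flips to +; running = +885.5665
Stage 3 [15T→45T]: ω = 885.5665×15/45 = 295.1888 rpm, dir flips to −; running = −295.1888
Stage 4 [45T→48T]: ω = 295.1888×45/48 = 276.7395 rpm, dir flips to +; running = +276.7395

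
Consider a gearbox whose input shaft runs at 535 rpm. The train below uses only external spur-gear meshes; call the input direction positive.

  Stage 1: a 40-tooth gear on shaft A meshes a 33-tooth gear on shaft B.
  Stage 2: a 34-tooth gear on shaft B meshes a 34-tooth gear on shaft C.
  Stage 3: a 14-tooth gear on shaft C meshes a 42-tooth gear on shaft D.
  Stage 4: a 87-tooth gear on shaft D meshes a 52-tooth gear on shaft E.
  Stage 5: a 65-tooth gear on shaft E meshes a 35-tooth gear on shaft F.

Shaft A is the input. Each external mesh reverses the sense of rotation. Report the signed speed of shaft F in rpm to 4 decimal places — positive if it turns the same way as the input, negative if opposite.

-671.6450 rpm (opposite to input, |ω| = 671.6450 rpm)

Stage 1 [40T→33T]: ω = 535.0000×40/33 = 648.4848 rpm, dir flips to −; running = −648.4848
Stage 2 [34T→34T]: ω = 648.4848×34/34 = 648.4848 rpm, dir flips to +; running = +648.4848
Stage 3 [14T→42T]: ω = 648.4848×14/42 = 216.1616 rpm, dir flips to −; running = −216.1616
Stage 4 [87T→52T]: ω = 216.1616×87/52 = 361.6550 rpm, dir flips to +; running = +361.6550
Stage 5 [65T→35T]: ω = 361.6550×65/35 = 671.6450 rpm, dir flips to −; running = −671.6450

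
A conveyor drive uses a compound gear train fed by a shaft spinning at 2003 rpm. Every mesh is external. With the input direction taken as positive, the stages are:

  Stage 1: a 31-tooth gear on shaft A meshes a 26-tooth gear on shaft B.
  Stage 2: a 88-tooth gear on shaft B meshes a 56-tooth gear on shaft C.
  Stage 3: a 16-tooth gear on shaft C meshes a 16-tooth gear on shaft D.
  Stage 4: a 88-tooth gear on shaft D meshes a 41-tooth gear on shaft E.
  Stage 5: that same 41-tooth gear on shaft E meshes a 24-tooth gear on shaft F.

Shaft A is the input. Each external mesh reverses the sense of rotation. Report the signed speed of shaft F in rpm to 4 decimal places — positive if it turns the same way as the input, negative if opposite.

-13760.5366 rpm (opposite to input, |ω| = 13760.5366 rpm)

Stage 1 [31T→26T]: ω = 2003.0000×31/26 = 2388.1923 rpm, dir flips to −; running = −2388.1923
Stage 2 [88T→56T]: ω = 2388.1923×88/56 = 3752.8736 rpm, dir flips to +; running = +3752.8736
Stage 3 [16T→16T]: ω = 3752.8736×16/16 = 3752.8736 rpm, dir flips to −; running = −3752.8736
Stage 4 [88T→41T]: ω = 3752.8736×88/41 = 8054.9483 rpm, dir flips to +; running = +8054.9483
Stage 5 [41T→24T]: ω = 8054.9483×41/24 = 13760.5366 rpm, dir flips to −; running = −13760.5366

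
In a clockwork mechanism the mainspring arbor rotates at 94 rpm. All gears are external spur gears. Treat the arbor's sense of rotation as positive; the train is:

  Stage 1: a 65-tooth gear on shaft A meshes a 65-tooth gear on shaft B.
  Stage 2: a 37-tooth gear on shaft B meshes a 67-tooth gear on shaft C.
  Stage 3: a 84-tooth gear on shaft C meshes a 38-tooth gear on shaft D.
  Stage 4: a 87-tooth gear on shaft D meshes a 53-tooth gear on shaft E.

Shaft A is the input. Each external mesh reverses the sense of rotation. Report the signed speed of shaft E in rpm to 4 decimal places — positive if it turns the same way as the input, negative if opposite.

+188.3622 rpm (same as input, |ω| = 188.3622 rpm)

Stage 1 [65T→65T]: ω = 94.0000×65/65 = 94.0000 rpm, dir flips to −; running = −94.0000
Stage 2 [37T→67T]: ω = 94.0000×37/67 = 51.9104 rpm, dir flips to +; running = +51.9104
Stage 3 [84T→38T]: ω = 51.9104×84/38 = 114.7494 rpm, dir flips to −; running = −114.7494
Stage 4 [87T→53T]: ω = 114.7494×87/53 = 188.3622 rpm, dir flips to +; running = +188.3622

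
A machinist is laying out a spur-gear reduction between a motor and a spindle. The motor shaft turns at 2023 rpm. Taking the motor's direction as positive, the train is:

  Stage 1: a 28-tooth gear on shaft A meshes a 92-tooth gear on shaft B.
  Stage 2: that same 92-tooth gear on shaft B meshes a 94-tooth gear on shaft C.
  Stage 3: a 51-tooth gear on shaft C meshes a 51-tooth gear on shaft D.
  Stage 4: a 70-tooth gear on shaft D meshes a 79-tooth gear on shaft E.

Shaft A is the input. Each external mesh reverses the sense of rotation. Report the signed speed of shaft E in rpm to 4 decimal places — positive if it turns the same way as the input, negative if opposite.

Stage 1 [28T→92T]: ω = 2023.0000×28/92 = 615.6957 rpm, dir flips to −; running = −615.6957
Stage 2 [92T→94T]: ω = 615.6957×92/94 = 602.5957 rpm, dir flips to +; running = +602.5957
Stage 3 [51T→51T]: ω = 602.5957×51/51 = 602.5957 rpm, dir flips to −; running = −602.5957
Stage 4 [70T→79T]: ω = 602.5957×70/79 = 533.9456 rpm, dir flips to +; running = +533.9456

+533.9456 rpm (same as input, |ω| = 533.9456 rpm)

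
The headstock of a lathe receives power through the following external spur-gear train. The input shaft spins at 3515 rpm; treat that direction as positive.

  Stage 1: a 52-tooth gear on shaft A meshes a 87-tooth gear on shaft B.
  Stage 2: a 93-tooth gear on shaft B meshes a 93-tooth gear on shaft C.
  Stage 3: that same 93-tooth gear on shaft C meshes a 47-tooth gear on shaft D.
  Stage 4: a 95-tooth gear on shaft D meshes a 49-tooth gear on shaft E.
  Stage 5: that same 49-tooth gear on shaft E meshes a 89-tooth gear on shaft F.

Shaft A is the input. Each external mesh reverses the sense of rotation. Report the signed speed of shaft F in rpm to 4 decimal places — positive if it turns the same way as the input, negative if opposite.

Stage 1 [52T→87T]: ω = 3515.0000×52/87 = 2100.9195 rpm, dir flips to −; running = −2100.9195
Stage 2 [93T→93T]: ω = 2100.9195×93/93 = 2100.9195 rpm, dir flips to +; running = +2100.9195
Stage 3 [93T→47T]: ω = 2100.9195×93/47 = 4157.1387 rpm, dir flips to −; running = −4157.1387
Stage 4 [95T→49T]: ω = 4157.1387×95/49 = 8059.7586 rpm, dir flips to +; running = +8059.7586
Stage 5 [49T→89T]: ω = 8059.7586×49/89 = 4437.3952 rpm, dir flips to −; running = −4437.3952

-4437.3952 rpm (opposite to input, |ω| = 4437.3952 rpm)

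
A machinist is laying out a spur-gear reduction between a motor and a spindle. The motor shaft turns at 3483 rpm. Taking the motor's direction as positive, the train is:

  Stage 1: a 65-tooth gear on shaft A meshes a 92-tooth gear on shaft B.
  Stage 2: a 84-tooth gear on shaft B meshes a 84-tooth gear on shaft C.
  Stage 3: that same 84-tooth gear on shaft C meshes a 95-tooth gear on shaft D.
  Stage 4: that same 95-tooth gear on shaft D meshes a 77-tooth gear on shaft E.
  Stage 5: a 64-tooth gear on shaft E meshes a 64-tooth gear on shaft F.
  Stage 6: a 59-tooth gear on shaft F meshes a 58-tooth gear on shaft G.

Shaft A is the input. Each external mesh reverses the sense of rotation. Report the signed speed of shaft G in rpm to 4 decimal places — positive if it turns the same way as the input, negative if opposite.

+2730.8106 rpm (same as input, |ω| = 2730.8106 rpm)

Stage 1 [65T→92T]: ω = 3483.0000×65/92 = 2460.8152 rpm, dir flips to −; running = −2460.8152
Stage 2 [84T→84T]: ω = 2460.8152×84/84 = 2460.8152 rpm, dir flips to +; running = +2460.8152
Stage 3 [84T→95T]: ω = 2460.8152×84/95 = 2175.8787 rpm, dir flips to −; running = −2175.8787
Stage 4 [95T→77T]: ω = 2175.8787×95/77 = 2684.5257 rpm, dir flips to +; running = +2684.5257
Stage 5 [64T→64T]: ω = 2684.5257×64/64 = 2684.5257 rpm, dir flips to −; running = −2684.5257
Stage 6 [59T→58T]: ω = 2684.5257×59/58 = 2730.8106 rpm, dir flips to +; running = +2730.8106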